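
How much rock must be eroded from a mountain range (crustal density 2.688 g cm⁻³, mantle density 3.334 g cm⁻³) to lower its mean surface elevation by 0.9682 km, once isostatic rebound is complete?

5 km

Net drop Δ = e − u = e − e ρ_c/ρ_m = e (ρ_m − ρ_c)/ρ_m.
e = Δ ρ_m/(ρ_m − ρ_c) = 0.9682 km × 3.334/0.646 = 5 km.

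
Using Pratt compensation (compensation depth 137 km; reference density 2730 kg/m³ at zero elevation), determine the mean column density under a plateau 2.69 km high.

Pratt balance: ρ_ref D = ρ (D + h).
ρ = ρ_ref D/(D + h) = 2730 × 137 km/(137 km + 2.69 km) = 2680 kg/m³.

2680 kg/m³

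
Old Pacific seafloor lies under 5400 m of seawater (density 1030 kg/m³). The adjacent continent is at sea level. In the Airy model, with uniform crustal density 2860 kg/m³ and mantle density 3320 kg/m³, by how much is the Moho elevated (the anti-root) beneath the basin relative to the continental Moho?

21500 m

Isostatic balance requires: replacing crust with seawater at the top is compensated by replacing crust with mantle at the base: d (ρ_c − ρ_w) = a (ρ_m − ρ_c).
a = d (ρ_c − ρ_w)/(ρ_m − ρ_c) = 5400 m × 1830/460 = 21500 m.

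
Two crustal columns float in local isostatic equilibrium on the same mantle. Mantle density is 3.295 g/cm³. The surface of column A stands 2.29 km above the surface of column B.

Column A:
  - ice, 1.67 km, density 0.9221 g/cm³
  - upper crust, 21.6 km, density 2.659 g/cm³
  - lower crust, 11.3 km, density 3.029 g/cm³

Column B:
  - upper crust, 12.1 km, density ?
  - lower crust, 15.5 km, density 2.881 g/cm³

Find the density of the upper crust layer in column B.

Take the compensation level at the base of the deeper column (depth z_c below the surface of column A) and equate Σ ρ_i t_i down to z_c; mantle fills any gap and the z_c terms cancel.
Column A: 1.67×0.9221 + 21.6×2.659 + 11.3×3.029 + (z_c − 34.57)×3.295
Column B: 2.29×0 + 12.1×ρ + 15.5×2.881 + (z_c − 2.29 − 27.6)×3.295
The z_c×3.295 term appears on both sides and cancels. Collect the known terms of each column as K = Σ(ρt)_known − 3.295 × (depth of known layers): K_A = 93.202007 − 3.295×34.57 = −20.706143; K_B = 44.6555 − 3.295×(2.29 + 27.6) = −53.83205.
Balance: K_A = K_B + 12.1×ρ, so ρ = (K_A − K_B)/12.1 = 33.1259/12.1 = 2.74 g/cm³.

2.74 g/cm³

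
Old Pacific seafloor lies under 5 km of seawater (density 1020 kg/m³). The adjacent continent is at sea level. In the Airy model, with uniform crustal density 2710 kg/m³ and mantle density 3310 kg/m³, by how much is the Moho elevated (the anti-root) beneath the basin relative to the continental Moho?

Equating mass per unit area of the two columns: replacing crust with seawater at the top is compensated by replacing crust with mantle at the base: d (ρ_c − ρ_w) = a (ρ_m − ρ_c).
a = d (ρ_c − ρ_w)/(ρ_m − ρ_c) = 5 km × 1690/600 = 14.1 km.

14.1 km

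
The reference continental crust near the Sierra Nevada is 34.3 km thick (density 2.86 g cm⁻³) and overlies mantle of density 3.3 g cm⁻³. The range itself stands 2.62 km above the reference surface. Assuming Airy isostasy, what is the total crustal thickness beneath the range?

Root depth r = h ρ_c / (ρ_m − ρ_c) = 2.62 km × 2.86 / 0.44 = 17.03 km.
Total thickness = T + h + r = 34.3 km + 2.62 km + 17.03 km = 54 km.

54 km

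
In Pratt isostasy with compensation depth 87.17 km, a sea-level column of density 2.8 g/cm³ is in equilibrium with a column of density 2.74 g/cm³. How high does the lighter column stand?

1.91 km

ρ_ref D = ρ (D + h) → h = D (ρ_ref − ρ)/ρ.
h = 87.17 km × (2.8 − 2.74)/2.74 = 1.91 km.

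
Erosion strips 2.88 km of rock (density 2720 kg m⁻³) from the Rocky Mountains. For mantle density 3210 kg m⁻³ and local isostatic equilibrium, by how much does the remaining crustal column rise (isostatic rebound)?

2.44 km

Unloading: uplift u = e ρ_c/ρ_m = 2.88 km × 2720/3210 = 2.44 km.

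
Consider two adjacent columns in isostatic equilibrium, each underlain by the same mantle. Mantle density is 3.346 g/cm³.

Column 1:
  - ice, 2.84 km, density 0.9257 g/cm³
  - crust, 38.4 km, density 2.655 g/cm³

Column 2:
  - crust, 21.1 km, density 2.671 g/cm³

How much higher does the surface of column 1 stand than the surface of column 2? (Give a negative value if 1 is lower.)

For any compensation level in the mantle, the mantle terms cancel and isostasy reduces to e = (Σt_1 − Σt_2) − (Σ(ρt)_1 − Σ(ρt)_2) / ρ_m.
Σt_1 = 41.24 km; Σt_2 = 21.1 km; Σ(ρt)_1 = 104.580988; Σ(ρt)_2 = 56.3581 (in km·g/cm³).
e = (41.24 − 21.1) − (104.580988 − 56.3581) / 3.346 = 5.73 km.

5.73 km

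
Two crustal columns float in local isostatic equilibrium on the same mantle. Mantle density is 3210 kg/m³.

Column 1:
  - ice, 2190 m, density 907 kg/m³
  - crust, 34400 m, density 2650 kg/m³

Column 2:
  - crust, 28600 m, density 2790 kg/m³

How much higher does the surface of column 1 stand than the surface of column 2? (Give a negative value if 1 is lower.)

For any compensation level in the mantle, the mantle terms cancel and isostasy reduces to e = (Σt_1 − Σt_2) − (Σ(ρt)_1 − Σ(ρt)_2) / ρ_m.
Σt_1 = 36590 m; Σt_2 = 28600 m; Σ(ρt)_1 = 93146330; Σ(ρt)_2 = 79794000 (in m·kg/m³).
e = (36590 − 28600) − (93146330 − 79794000) / 3210 = 3830 m.

3830 m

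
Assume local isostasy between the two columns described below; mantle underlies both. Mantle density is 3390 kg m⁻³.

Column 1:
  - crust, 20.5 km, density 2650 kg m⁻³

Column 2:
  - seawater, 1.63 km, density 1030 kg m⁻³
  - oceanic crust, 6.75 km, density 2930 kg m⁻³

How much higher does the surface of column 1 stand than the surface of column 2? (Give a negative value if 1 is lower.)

2.42 km

For any compensation level in the mantle, the mantle terms cancel and isostasy reduces to e = (Σt_1 − Σt_2) − (Σ(ρt)_1 − Σ(ρt)_2) / ρ_m.
Σt_1 = 20.5 km; Σt_2 = 8.38 km; Σ(ρt)_1 = 54325; Σ(ρt)_2 = 21456.4 (in km·kg m⁻³).
e = (20.5 − 8.38) − (54325 − 21456.4) / 3390 = 2.42 km.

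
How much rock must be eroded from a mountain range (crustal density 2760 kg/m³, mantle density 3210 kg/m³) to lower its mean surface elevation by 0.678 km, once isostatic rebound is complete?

4.84 km

Net drop Δ = e − u = e − e ρ_c/ρ_m = e (ρ_m − ρ_c)/ρ_m.
e = Δ ρ_m/(ρ_m − ρ_c) = 0.678 km × 3210/450 = 4.84 km.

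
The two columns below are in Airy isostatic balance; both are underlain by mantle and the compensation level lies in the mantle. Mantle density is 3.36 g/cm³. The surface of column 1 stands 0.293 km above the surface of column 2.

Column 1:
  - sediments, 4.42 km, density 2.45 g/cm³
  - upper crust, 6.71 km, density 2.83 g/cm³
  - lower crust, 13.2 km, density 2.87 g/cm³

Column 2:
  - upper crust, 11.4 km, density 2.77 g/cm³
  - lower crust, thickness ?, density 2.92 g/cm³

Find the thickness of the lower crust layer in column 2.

14.4 km

Take the compensation level at the base of the deeper column (depth z_c below the surface of column 1) and equate Σ ρ_i t_i down to z_c; mantle fills any gap and the z_c terms cancel.
Column 1: 4.42×2.45 + 6.71×2.83 + 13.2×2.87 + (z_c − 24.33)×3.36
Column 2: 0.293×0 + 11.4×2.77 + x×2.92 + (z_c − 0.293 − 11.4 − x)×3.36
The z_c×3.36 term appears on both sides and cancels. Collect the known terms of each column as K = Σ(ρt)_known − 3.36 × (depth of known layers): K_1 = 67.7023 − 3.36×24.33 = −14.0465; K_2 = 31.578 − 3.36×(0.293 + 11.4) = −7.71048.
Balance: K_1 = K_2 − x×(3.36 − 2.92), so x = (K_2 − K_1)/(3.36 − 2.92) = 6.33602/0.44 = 14.4 km.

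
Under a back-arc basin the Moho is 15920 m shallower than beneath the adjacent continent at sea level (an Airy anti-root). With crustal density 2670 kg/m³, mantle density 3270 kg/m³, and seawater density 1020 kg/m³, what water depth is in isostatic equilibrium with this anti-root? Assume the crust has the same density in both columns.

Replacing a thickness d of crust by seawater at the top must be balanced by replacing crust with mantle at the base: d (ρ_c − ρ_w) = a (ρ_m − ρ_c).
d = a (ρ_m − ρ_c)/(ρ_c − ρ_w) = 15920 m × 600/1650 = 5790 m.

5790 m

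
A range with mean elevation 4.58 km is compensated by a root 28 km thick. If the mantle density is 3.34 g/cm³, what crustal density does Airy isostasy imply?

ρ_c h = (ρ_m − ρ_c) r → ρ_c (h + r) = ρ_m r → ρ_c = ρ_m r / (h + r).
ρ_c = 3.34 × 28 km / (4.58 km + 28 km) = 2.87 g/cm³.

2.87 g/cm³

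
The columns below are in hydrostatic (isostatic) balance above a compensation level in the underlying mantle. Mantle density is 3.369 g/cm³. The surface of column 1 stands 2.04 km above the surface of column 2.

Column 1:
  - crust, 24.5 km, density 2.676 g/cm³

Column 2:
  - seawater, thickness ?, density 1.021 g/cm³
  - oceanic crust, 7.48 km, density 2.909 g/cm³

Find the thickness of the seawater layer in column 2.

2.84 km

Take the compensation level at the base of the deeper column (depth z_c below the surface of column 1) and equate Σ ρ_i t_i down to z_c; mantle fills any gap and the z_c terms cancel.
Column 1: 24.5×2.676 + (z_c − 24.5)×3.369
Column 2: 2.04×0 + x×1.021 + 7.48×2.909 + (z_c − 2.04 − 7.48 − x)×3.369
The z_c×3.369 term appears on both sides and cancels. Collect the known terms of each column as K = Σ(ρt)_known − 3.369 × (depth of known layers): K_1 = 65.562 − 3.369×24.5 = −16.9785; K_2 = 21.75932 − 3.369×(2.04 + 7.48) = −10.31356.
Balance: K_1 = K_2 − x×(3.369 − 1.021), so x = (K_2 − K_1)/(3.369 − 1.021) = 6.66494/2.348 = 2.84 km.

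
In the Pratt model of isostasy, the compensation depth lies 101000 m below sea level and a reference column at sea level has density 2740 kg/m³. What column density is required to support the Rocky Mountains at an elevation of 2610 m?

Pratt balance: ρ_ref D = ρ (D + h).
ρ = ρ_ref D/(D + h) = 2740 × 101000 m/(101000 m + 2610 m) = 2670 kg/m³.

2670 kg/m³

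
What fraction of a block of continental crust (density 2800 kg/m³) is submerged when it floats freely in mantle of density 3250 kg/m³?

0.862

Submerged fraction = ρ_obj/ρ_fluid = 2800/3250 = 0.862.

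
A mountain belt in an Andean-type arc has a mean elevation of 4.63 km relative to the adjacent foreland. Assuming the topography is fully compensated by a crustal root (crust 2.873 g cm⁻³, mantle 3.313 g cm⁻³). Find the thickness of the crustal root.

For local isostatic compensation: the weight of the topography is balanced by the buoyancy of the root, ρ_c h = (ρ_m − ρ_c) r.
r = h · ρ_c / (ρ_m − ρ_c) = 4.63 km × 2.873 / (3.313 − 2.873) = 30.2 km.

30.2 km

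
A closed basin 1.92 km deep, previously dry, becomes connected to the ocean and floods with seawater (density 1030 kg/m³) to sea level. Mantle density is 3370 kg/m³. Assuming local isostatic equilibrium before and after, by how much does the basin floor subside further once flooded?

0.845 km

After flooding the water column is d + s deep. Its weight must equal the weight of mantle displaced by the extra subsidence s: (d + s) ρ_w = s ρ_m.
s = d ρ_w / (ρ_m − ρ_w) = 1.92 km × 1030/(3370 − 1030) = 0.845 km.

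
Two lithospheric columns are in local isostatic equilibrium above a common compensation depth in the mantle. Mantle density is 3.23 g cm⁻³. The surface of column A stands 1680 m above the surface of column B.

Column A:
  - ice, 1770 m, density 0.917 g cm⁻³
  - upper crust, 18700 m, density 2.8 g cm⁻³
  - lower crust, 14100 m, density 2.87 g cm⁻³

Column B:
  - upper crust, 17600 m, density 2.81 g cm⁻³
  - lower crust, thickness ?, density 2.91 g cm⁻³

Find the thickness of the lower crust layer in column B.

13700 m

Take the compensation level at the base of the deeper column (depth z_c below the surface of column A) and equate Σ ρ_i t_i down to z_c; mantle fills any gap and the z_c terms cancel.
Column A: 1770×0.917 + 18700×2.8 + 14100×2.87 + (z_c − 34570)×3.23
Column B: 1680×0 + 17600×2.81 + x×2.91 + (z_c − 1680 − 17600 − x)×3.23
The z_c×3.23 term appears on both sides and cancels. Collect the known terms of each column as K = Σ(ρt)_known − 3.23 × (depth of known layers): K_A = 94450.09 − 3.23×34570 = −17211.01; K_B = 49456 − 3.23×(1680 + 17600) = −12818.4.
Balance: K_A = K_B − x×(3.23 − 2.91), so x = (K_B − K_A)/(3.23 − 2.91) = 4392.61/0.32 = 13700 m.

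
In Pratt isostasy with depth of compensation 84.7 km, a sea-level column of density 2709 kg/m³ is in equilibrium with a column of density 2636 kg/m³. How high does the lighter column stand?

ρ_ref D = ρ (D + h) → h = D (ρ_ref − ρ)/ρ.
h = 84.7 km × (2709 − 2636)/2636 = 2.35 km.

2.35 km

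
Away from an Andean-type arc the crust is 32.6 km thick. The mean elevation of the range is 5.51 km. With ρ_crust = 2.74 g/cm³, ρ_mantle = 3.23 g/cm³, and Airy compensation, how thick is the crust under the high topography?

Root depth r = h ρ_c / (ρ_m − ρ_c) = 5.51 km × 2.74 / 0.49 = 30.81 km.
Total thickness = T + h + r = 32.6 km + 5.51 km + 30.81 km = 68.9 km.

68.9 km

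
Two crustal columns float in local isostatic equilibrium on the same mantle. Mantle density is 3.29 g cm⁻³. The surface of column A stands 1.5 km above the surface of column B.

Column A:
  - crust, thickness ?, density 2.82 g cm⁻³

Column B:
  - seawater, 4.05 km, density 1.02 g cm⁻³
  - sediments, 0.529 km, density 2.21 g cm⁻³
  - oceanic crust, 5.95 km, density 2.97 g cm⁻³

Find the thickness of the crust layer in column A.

35.3 km

Take the compensation level at the base of the deeper column (depth z_c below the surface of column A) and equate Σ ρ_i t_i down to z_c; mantle fills any gap and the z_c terms cancel.
Column A: x×2.82 + (z_c − 0 − x)×3.29
Column B: 1.5×0 + 4.05×1.02 + 0.529×2.21 + 5.95×2.97 + (z_c − 1.5 − 10.529)×3.29
The z_c×3.29 term appears on both sides and cancels. Collect the known terms of each column as K = Σ(ρt)_known − 3.29 × (depth of known layers): K_A = 0 − 3.29×0 = 0; K_B = 22.97159 − 3.29×(1.5 + 10.529) = −16.60382.
Balance: K_A − x×(3.29 − 2.82) = K_B, so x = (K_A − K_B)/(3.29 − 2.82) = 16.6038/0.47 = 35.3 km.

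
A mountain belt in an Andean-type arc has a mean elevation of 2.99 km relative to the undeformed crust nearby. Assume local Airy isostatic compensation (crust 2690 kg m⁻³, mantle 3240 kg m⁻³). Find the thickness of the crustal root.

14.6 km

In Airy isostatic equilibrium: the weight of the topography is balanced by the buoyancy of the root, ρ_c h = (ρ_m − ρ_c) r.
r = h · ρ_c / (ρ_m − ρ_c) = 2.99 km × 2690 / (3240 − 2690) = 14.6 km.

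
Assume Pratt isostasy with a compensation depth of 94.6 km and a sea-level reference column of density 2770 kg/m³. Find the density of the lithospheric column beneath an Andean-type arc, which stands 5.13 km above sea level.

2630 kg/m³

Pratt balance: ρ_ref D = ρ (D + h).
ρ = ρ_ref D/(D + h) = 2770 × 94.6 km/(94.6 km + 5.13 km) = 2630 kg/m³.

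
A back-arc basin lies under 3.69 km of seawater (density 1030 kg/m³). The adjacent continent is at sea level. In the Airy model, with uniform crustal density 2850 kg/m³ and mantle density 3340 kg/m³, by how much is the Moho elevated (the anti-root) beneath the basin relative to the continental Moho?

By Archimedes' principle applied to the lithosphere: replacing crust with seawater at the top is compensated by replacing crust with mantle at the base: d (ρ_c − ρ_w) = a (ρ_m − ρ_c).
a = d (ρ_c − ρ_w)/(ρ_m − ρ_c) = 3.69 km × 1820/490 = 13.7 km.

13.7 km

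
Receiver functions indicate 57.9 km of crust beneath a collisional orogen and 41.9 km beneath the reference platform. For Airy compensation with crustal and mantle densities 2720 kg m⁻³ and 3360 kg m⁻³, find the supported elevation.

Excess crust Δ = 57.9 km − 41.9 km = 16 km, split between elevation h and root r with h + r = Δ.
Airy balance ρ_c h = (ρ_m − ρ_c) r gives r = h ρ_c/(ρ_m − ρ_c), so h (1 + ρ_c/(ρ_m − ρ_c)) = Δ, i.e. h = Δ (ρ_m − ρ_c)/ρ_m.
h = 16 km × 640/3360 = 3.05 km.

3.05 km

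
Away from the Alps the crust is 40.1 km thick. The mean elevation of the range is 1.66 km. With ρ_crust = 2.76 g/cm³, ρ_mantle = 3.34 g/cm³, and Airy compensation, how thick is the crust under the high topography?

49.7 km

Root depth r = h ρ_c / (ρ_m − ρ_c) = 1.66 km × 2.76 / 0.58 = 7.899 km.
Total thickness = T + h + r = 40.1 km + 1.66 km + 7.899 km = 49.7 km.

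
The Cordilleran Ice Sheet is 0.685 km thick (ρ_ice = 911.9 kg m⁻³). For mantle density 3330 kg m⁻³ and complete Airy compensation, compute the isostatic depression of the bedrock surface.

In Airy isostatic equilibrium: the ice load ρ_ice t is balanced by mantle displaced below, ρ_m s.
s = t ρ_ice / ρ_m = 0.685 km × 911.9/3330 = 0.188 km.

0.188 km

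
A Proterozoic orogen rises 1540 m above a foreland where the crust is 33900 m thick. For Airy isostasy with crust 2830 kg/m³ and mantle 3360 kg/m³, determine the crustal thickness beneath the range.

43700 m

Root depth r = h ρ_c / (ρ_m − ρ_c) = 1540 m × 2830 / 530 = 8223 m.
Total thickness = T + h + r = 33900 m + 1540 m + 8223 m = 43700 m.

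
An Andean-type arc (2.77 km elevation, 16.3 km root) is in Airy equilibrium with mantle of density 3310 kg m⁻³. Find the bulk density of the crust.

2830 kg m⁻³

ρ_c h = (ρ_m − ρ_c) r → ρ_c (h + r) = ρ_m r → ρ_c = ρ_m r / (h + r).
ρ_c = 3310 × 16.3 km / (2.77 km + 16.3 km) = 2830 kg m⁻³.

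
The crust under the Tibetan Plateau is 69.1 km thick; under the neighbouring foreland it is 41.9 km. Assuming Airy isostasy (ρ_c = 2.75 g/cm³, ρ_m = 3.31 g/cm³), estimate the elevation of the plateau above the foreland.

Excess crust Δ = 69.1 km − 41.9 km = 27.2 km, split between elevation h and root r with h + r = Δ.
Airy balance ρ_c h = (ρ_m − ρ_c) r gives r = h ρ_c/(ρ_m − ρ_c), so h (1 + ρ_c/(ρ_m − ρ_c)) = Δ, i.e. h = Δ (ρ_m − ρ_c)/ρ_m.
h = 27.2 km × 0.56/3.31 = 4.6 km.

4.6 km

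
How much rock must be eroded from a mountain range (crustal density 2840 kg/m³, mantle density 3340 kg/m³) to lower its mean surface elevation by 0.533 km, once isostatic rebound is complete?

Net drop Δ = e − u = e − e ρ_c/ρ_m = e (ρ_m − ρ_c)/ρ_m.
e = Δ ρ_m/(ρ_m − ρ_c) = 0.533 km × 3340/500 = 3.56 km.

3.56 km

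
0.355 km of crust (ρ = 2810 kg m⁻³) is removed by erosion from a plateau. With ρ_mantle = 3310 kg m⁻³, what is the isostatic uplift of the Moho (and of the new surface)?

Unloading: uplift u = e ρ_c/ρ_m = 0.355 km × 2810/3310 = 0.301 km.

0.301 km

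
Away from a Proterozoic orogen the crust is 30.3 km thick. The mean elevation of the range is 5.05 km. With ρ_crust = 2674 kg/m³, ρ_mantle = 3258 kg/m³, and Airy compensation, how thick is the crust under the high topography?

Root depth r = h ρ_c / (ρ_m − ρ_c) = 5.05 km × 2674 / 584 = 23.12 km.
Total thickness = T + h + r = 30.3 km + 5.05 km + 23.12 km = 58.5 km.

58.5 km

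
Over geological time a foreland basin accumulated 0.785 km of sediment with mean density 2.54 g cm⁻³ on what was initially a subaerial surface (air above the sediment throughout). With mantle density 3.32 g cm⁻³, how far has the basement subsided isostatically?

Subaerial load: s = t ρ_sed / ρ_m = 0.785 km × 2.54/3.32 = 0.601 km.

0.601 km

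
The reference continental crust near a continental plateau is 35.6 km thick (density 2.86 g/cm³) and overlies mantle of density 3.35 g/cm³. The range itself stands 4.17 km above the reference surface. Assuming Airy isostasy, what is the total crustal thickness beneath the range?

Root depth r = h ρ_c / (ρ_m − ρ_c) = 4.17 km × 2.86 / 0.49 = 24.34 km.
Total thickness = T + h + r = 35.6 km + 4.17 km + 24.34 km = 64.1 km.

64.1 km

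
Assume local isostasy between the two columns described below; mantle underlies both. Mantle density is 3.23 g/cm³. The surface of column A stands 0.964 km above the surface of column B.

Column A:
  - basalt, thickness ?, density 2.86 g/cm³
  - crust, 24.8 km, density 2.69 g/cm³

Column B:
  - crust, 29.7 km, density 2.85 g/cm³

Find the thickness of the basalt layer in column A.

Take the compensation level at the base of the deeper column (depth z_c below the surface of column A) and equate Σ ρ_i t_i down to z_c; mantle fills any gap and the z_c terms cancel.
Column A: x×2.86 + 24.8×2.69 + (z_c − 24.8 − x)×3.23
Column B: 0.964×0 + 29.7×2.85 + (z_c − 0.964 − 29.7)×3.23
The z_c×3.23 term appears on both sides and cancels. Collect the known terms of each column as K = Σ(ρt)_known − 3.23 × (depth of known layers): K_A = 66.712 − 3.23×24.8 = −13.392; K_B = 84.645 − 3.23×(0.964 + 29.7) = −14.39972.
Balance: K_A − x×(3.23 − 2.86) = K_B, so x = (K_A − K_B)/(3.23 − 2.86) = 1.00772/0.37 = 2.72 km.

2.72 km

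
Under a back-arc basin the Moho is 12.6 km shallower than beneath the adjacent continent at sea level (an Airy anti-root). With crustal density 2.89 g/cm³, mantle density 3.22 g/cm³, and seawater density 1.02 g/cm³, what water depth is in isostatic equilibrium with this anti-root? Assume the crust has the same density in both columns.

2.22 km

Replacing a thickness d of crust by seawater at the top must be balanced by replacing crust with mantle at the base: d (ρ_c − ρ_w) = a (ρ_m − ρ_c).
d = a (ρ_m − ρ_c)/(ρ_c − ρ_w) = 12.6 km × 0.33/1.87 = 2.22 km.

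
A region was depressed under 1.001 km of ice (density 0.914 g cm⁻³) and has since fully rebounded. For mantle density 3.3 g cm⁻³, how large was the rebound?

Removing the load lets mantle flow back in; uplift u satisfies ρ_ice t = ρ_m u.
u = t ρ_ice/ρ_m = 1.001 km × 0.914/3.3 = 0.277 km.

0.277 km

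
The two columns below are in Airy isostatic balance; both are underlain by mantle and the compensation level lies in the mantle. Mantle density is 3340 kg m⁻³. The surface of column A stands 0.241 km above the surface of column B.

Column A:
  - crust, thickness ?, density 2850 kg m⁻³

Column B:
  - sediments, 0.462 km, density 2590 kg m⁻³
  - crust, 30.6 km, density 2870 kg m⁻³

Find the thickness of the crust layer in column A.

Take the compensation level at the base of the deeper column (depth z_c below the surface of column A) and equate Σ ρ_i t_i down to z_c; mantle fills any gap and the z_c terms cancel.
Column A: x×2850 + (z_c − 0 − x)×3340
Column B: 0.241×0 + 0.462×2590 + 30.6×2870 + (z_c − 0.241 − 31.062)×3340
The z_c×3340 term appears on both sides and cancels. Collect the known terms of each column as K = Σ(ρt)_known − 3340 × (depth of known layers): K_A = 0 − 3340×0 = 0; K_B = 89018.58 − 3340×(0.241 + 31.062) = −15533.44.
Balance: K_A − x×(3340 − 2850) = K_B, so x = (K_A − K_B)/(3340 − 2850) = 15533.4/490 = 31.7 km.

31.7 km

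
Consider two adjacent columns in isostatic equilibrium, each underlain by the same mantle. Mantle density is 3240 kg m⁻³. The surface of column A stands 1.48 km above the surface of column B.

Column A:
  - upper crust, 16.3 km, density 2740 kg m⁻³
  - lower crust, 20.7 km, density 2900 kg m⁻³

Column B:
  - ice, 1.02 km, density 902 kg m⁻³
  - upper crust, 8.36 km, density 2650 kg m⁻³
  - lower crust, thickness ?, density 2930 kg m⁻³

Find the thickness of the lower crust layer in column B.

9.92 km

Take the compensation level at the base of the deeper column (depth z_c below the surface of column A) and equate Σ ρ_i t_i down to z_c; mantle fills any gap and the z_c terms cancel.
Column A: 16.3×2740 + 20.7×2900 + (z_c − 37)×3240
Column B: 1.48×0 + 1.02×902 + 8.36×2650 + x×2930 + (z_c − 1.48 − 9.38 − x)×3240
The z_c×3240 term appears on both sides and cancels. Collect the known terms of each column as K = Σ(ρt)_known − 3240 × (depth of known layers): K_A = 104692 − 3240×37 = −15188; K_B = 23074.04 − 3240×(1.48 + 9.38) = −12112.36.
Balance: K_A = K_B − x×(3240 − 2930), so x = (K_B − K_A)/(3240 − 2930) = 3075.64/310 = 9.92 km.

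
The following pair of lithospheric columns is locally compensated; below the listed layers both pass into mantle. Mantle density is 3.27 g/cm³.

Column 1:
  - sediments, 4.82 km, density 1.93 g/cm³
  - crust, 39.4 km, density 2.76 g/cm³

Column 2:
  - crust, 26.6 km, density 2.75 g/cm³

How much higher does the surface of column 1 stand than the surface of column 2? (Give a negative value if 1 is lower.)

3.89 km

For any compensation level in the mantle, the mantle terms cancel and isostasy reduces to e = (Σt_1 − Σt_2) − (Σ(ρt)_1 − Σ(ρt)_2) / ρ_m.
Σt_1 = 44.22 km; Σt_2 = 26.6 km; Σ(ρt)_1 = 118.0466; Σ(ρt)_2 = 73.15 (in km·g/cm³).
e = (44.22 − 26.6) − (118.0466 − 73.15) / 3.27 = 3.89 km.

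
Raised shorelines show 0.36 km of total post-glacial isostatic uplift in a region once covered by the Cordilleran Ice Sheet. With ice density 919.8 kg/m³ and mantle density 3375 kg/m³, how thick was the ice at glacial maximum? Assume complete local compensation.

u = t ρ_ice/ρ_m → t = u ρ_m/ρ_ice = 0.36 km × 3375/919.8 = 1.32 km.

1.32 km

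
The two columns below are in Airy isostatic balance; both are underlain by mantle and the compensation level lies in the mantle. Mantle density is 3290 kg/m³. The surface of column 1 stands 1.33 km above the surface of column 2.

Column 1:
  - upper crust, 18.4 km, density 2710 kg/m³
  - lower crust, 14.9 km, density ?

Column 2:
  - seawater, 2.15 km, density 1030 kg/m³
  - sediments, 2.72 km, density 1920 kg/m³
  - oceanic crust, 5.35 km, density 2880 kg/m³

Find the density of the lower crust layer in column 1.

2990 kg/m³

Take the compensation level at the base of the deeper column (depth z_c below the surface of column 1) and equate Σ ρ_i t_i down to z_c; mantle fills any gap and the z_c terms cancel.
Column 1: 18.4×2710 + 14.9×ρ + (z_c − 33.3)×3290
Column 2: 1.33×0 + 2.15×1030 + 2.72×1920 + 5.35×2880 + (z_c − 1.33 − 10.22)×3290
The z_c×3290 term appears on both sides and cancels. Collect the known terms of each column as K = Σ(ρt)_known − 3290 × (depth of known layers): K_1 = 49864 − 3290×33.3 = −59693; K_2 = 22844.9 − 3290×(1.33 + 10.22) = −15154.6.
Balance: K_1 + 14.9×ρ = K_2, so ρ = (K_2 − K_1)/14.9 = 44538.4/14.9 = 2990 kg/m³.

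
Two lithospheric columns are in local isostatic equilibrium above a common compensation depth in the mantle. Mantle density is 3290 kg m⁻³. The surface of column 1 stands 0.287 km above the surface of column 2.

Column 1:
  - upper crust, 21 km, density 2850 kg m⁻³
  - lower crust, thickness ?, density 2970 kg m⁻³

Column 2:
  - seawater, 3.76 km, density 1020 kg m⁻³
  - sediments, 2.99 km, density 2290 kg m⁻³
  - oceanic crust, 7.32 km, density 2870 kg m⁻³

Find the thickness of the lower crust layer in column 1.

Take the compensation level at the base of the deeper column (depth z_c below the surface of column 1) and equate Σ ρ_i t_i down to z_c; mantle fills any gap and the z_c terms cancel.
Column 1: 21×2850 + x×2970 + (z_c − 21 − x)×3290
Column 2: 0.287×0 + 3.76×1020 + 2.99×2290 + 7.32×2870 + (z_c − 0.287 − 14.07)×3290
The z_c×3290 term appears on both sides and cancels. Collect the known terms of each column as K = Σ(ρt)_known − 3290 × (depth of known layers): K_1 = 59850 − 3290×21 = −9240; K_2 = 31690.7 − 3290×(0.287 + 14.07) = −15543.83.
Balance: K_1 − x×(3290 − 2970) = K_2, so x = (K_1 − K_2)/(3290 − 2970) = 6303.83/320 = 19.7 km.

19.7 km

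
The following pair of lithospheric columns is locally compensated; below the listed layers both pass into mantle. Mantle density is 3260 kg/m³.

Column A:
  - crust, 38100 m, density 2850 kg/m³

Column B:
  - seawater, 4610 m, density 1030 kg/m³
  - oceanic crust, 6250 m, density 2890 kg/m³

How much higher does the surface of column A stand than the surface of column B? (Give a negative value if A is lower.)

For any compensation level in the mantle, the mantle terms cancel and isostasy reduces to e = (Σt_A − Σt_B) − (Σ(ρt)_A − Σ(ρt)_B) / ρ_m.
Σt_A = 38100 m; Σt_B = 10860 m; Σ(ρt)_A = 108585000; Σ(ρt)_B = 22810800 (in m·kg/m³).
e = (38100 − 10860) − (108585000 − 22810800) / 3260 = 929 m.

929 m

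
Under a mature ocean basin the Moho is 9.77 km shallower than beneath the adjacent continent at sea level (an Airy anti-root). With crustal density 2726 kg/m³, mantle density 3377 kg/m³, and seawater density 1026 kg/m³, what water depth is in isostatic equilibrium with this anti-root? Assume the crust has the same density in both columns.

Replacing a thickness d of crust by seawater at the top must be balanced by replacing crust with mantle at the base: d (ρ_c − ρ_w) = a (ρ_m − ρ_c).
d = a (ρ_m − ρ_c)/(ρ_c − ρ_w) = 9.77 km × 651/1700 = 3.74 km.

3.74 km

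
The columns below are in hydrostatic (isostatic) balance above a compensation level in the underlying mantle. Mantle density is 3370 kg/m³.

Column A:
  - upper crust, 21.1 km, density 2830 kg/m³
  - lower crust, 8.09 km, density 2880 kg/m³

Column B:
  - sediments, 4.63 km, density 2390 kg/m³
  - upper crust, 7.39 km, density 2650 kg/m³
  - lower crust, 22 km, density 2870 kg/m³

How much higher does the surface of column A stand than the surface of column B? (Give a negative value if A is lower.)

For any compensation level in the mantle, the mantle terms cancel and isostasy reduces to e = (Σt_A − Σt_B) − (Σ(ρt)_A − Σ(ρt)_B) / ρ_m.
Σt_A = 29.19 km; Σt_B = 34.02 km; Σ(ρt)_A = 83012.2; Σ(ρt)_B = 93789.2 (in km·kg/m³).
e = (29.19 − 34.02) − (83012.2 − 93789.2) / 3370 = −1.63 km.

−1.63 km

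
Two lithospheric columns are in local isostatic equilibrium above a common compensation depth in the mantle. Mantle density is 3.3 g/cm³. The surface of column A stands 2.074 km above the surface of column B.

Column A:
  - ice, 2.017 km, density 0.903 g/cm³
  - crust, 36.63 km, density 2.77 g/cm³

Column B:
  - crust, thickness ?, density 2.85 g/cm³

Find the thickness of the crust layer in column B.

38.7 km

Take the compensation level at the base of the deeper column (depth z_c below the surface of column A) and equate Σ ρ_i t_i down to z_c; mantle fills any gap and the z_c terms cancel.
Column A: 2.017×0.903 + 36.63×2.77 + (z_c − 38.647)×3.3
Column B: 2.074×0 + x×2.85 + (z_c − 2.074 − 0 − x)×3.3
The z_c×3.3 term appears on both sides and cancels. Collect the known terms of each column as K = Σ(ρt)_known − 3.3 × (depth of known layers): K_A = 103.286451 − 3.3×38.647 = −24.248649; K_B = 0 − 3.3×(2.074 + 0) = −6.8442.
Balance: K_A = K_B − x×(3.3 − 2.85), so x = (K_B − K_A)/(3.3 − 2.85) = 17.4044/0.45 = 38.7 km.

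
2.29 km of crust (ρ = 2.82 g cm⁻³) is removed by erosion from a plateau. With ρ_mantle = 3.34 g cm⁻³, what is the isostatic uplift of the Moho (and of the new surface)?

Unloading: uplift u = e ρ_c/ρ_m = 2.29 km × 2.82/3.34 = 1.93 km.

1.93 km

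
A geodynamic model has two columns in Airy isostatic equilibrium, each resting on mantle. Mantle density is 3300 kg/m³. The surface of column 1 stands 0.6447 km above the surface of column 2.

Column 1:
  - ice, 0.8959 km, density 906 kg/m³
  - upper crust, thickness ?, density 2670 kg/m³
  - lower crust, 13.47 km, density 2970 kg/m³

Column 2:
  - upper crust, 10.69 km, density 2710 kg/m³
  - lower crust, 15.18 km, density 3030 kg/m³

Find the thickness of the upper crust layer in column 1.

Take the compensation level at the base of the deeper column (depth z_c below the surface of column 1) and equate Σ ρ_i t_i down to z_c; mantle fills any gap and the z_c terms cancel.
Column 1: 0.8959×906 + x×2670 + 13.47×2970 + (z_c − 14.3659 − x)×3300
Column 2: 0.6447×0 + 10.69×2710 + 15.18×3030 + (z_c − 0.6447 − 25.87)×3300
The z_c×3300 term appears on both sides and cancels. Collect the known terms of each column as K = Σ(ρt)_known − 3300 × (depth of known layers): K_1 = 40817.5854 − 3300×14.3659 = −6589.8846; K_2 = 74965.3 − 3300×(0.6447 + 25.87) = −12533.21.
Balance: K_1 − x×(3300 − 2670) = K_2, so x = (K_1 − K_2)/(3300 − 2670) = 5943.33/630 = 9.43 km.

9.43 km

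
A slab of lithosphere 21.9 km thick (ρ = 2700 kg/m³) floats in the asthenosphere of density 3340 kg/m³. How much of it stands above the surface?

Floating equilibrium: submerged depth d = t ρ_obj/ρ_fluid = 21.9 km × 2700/3340 = 17.7 km.
Freeboard = t − d = 21.9 km − 17.7 km = 4.2 km.

4.2 km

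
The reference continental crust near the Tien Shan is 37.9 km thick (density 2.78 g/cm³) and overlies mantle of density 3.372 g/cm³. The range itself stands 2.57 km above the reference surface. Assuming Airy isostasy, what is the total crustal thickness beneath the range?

52.5 km

Root depth r = h ρ_c / (ρ_m − ρ_c) = 2.57 km × 2.78 / 0.592 = 12.07 km.
Total thickness = T + h + r = 37.9 km + 2.57 km + 12.07 km = 52.5 km.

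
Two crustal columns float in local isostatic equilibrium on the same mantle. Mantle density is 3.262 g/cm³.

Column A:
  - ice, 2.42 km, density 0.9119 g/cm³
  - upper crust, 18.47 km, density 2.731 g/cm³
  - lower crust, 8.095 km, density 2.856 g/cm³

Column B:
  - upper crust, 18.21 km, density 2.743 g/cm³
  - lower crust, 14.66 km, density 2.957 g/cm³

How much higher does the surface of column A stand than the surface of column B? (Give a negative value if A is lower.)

1.49 km

For any compensation level in the mantle, the mantle terms cancel and isostasy reduces to e = (Σt_A − Σt_B) − (Σ(ρt)_A − Σ(ρt)_B) / ρ_m.
Σt_A = 28.985 km; Σt_B = 32.87 km; Σ(ρt)_A = 75.767688; Σ(ρt)_B = 93.29965 (in km·g/cm³).
e = (28.985 − 32.87) − (75.767688 − 93.29965) / 3.262 = 1.49 km.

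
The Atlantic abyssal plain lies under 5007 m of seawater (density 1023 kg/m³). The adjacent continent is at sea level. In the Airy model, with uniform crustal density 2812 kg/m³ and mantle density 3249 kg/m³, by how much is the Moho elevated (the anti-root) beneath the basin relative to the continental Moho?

20500 m

By Archimedes' principle applied to the lithosphere: replacing crust with seawater at the top is compensated by replacing crust with mantle at the base: d (ρ_c − ρ_w) = a (ρ_m − ρ_c).
a = d (ρ_c − ρ_w)/(ρ_m − ρ_c) = 5007 m × 1789/437 = 20500 m.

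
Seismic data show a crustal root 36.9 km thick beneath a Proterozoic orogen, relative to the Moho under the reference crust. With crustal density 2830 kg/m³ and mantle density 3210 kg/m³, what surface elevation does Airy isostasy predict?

4.95 km

Balancing pressure at the compensation depth: ρ_c h = (ρ_m − ρ_c) r.
h = r (ρ_m − ρ_c) / ρ_c = 36.9 km × (3210 − 2830) / 2830 = 4.95 km.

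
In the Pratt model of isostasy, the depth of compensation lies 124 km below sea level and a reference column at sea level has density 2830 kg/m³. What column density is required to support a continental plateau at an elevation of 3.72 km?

2750 kg/m³

Pratt balance: ρ_ref D = ρ (D + h).
ρ = ρ_ref D/(D + h) = 2830 × 124 km/(124 km + 3.72 km) = 2750 kg/m³.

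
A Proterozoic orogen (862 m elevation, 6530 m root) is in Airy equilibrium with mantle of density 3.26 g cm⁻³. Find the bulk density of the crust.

ρ_c h = (ρ_m − ρ_c) r → ρ_c (h + r) = ρ_m r → ρ_c = ρ_m r / (h + r).
ρ_c = 3.26 × 6530 m / (862 m + 6530 m) = 2.88 g cm⁻³.

2.88 g cm⁻³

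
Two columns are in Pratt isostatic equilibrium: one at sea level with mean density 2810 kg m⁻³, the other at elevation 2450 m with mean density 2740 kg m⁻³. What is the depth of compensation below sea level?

ρ_ref D = ρ (D + h) → D (ρ_ref − ρ) = ρ h.
D = ρ h/(ρ_ref − ρ) = 2740 × 2450 m/(2810 − 2740) = 95900 m.

95900 m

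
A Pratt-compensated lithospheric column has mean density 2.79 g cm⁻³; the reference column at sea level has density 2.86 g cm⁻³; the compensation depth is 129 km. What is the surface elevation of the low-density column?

ρ_ref D = ρ (D + h) → h = D (ρ_ref − ρ)/ρ.
h = 129 km × (2.86 − 2.79)/2.79 = 3.24 km.

3.24 km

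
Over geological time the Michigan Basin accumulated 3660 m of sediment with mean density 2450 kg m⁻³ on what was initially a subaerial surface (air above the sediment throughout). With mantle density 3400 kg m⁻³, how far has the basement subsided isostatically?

2640 m

Subaerial load: s = t ρ_sed / ρ_m = 3660 m × 2450/3400 = 2640 m.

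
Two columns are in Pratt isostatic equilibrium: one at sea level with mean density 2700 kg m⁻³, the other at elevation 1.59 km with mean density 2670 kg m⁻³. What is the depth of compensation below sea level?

142 km

ρ_ref D = ρ (D + h) → D (ρ_ref − ρ) = ρ h.
D = ρ h/(ρ_ref − ρ) = 2670 × 1.59 km/(2700 − 2670) = 142 km.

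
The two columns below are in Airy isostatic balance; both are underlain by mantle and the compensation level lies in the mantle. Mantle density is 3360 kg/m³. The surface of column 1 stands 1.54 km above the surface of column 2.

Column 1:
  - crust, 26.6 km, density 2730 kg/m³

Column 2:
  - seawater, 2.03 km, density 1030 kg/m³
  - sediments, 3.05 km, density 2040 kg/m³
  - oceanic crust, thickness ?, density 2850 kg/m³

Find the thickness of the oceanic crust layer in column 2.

Take the compensation level at the base of the deeper column (depth z_c below the surface of column 1) and equate Σ ρ_i t_i down to z_c; mantle fills any gap and the z_c terms cancel.
Column 1: 26.6×2730 + (z_c − 26.6)×3360
Column 2: 1.54×0 + 2.03×1030 + 3.05×2040 + x×2850 + (z_c − 1.54 − 5.08 − x)×3360
The z_c×3360 term appears on both sides and cancels. Collect the known terms of each column as K = Σ(ρt)_known − 3360 × (depth of known layers): K_1 = 72618 − 3360×26.6 = −16758; K_2 = 8312.9 − 3360×(1.54 + 5.08) = −13930.3.
Balance: K_1 = K_2 − x×(3360 − 2850), so x = (K_2 − K_1)/(3360 − 2850) = 2827.7/510 = 5.54 km.

5.54 km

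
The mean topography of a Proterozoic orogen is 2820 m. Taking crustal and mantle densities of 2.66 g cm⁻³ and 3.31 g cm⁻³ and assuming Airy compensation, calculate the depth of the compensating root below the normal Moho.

For local isostatic compensation: the weight of the topography is balanced by the buoyancy of the root, ρ_c h = (ρ_m − ρ_c) r.
r = h · ρ_c / (ρ_m − ρ_c) = 2820 m × 2.66 / (3.31 − 2.66) = 11500 m.

11500 m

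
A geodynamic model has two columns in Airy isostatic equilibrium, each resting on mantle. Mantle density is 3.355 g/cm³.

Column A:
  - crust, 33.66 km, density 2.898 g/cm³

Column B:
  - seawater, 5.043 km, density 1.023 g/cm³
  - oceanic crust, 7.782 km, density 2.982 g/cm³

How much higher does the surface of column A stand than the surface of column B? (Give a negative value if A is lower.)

0.215 km

For any compensation level in the mantle, the mantle terms cancel and isostasy reduces to e = (Σt_A − Σt_B) − (Σ(ρt)_A − Σ(ρt)_B) / ρ_m.
Σt_A = 33.66 km; Σt_B = 12.825 km; Σ(ρt)_A = 97.54668; Σ(ρt)_B = 28.364913 (in km·g/cm³).
e = (33.66 − 12.825) − (97.54668 − 28.364913) / 3.355 = 0.215 km.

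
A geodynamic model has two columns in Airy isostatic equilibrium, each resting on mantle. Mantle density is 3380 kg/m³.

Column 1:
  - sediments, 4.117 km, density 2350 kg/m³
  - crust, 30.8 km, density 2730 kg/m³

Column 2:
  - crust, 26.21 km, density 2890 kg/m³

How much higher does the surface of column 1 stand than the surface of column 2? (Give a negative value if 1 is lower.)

For any compensation level in the mantle, the mantle terms cancel and isostasy reduces to e = (Σt_1 − Σt_2) − (Σ(ρt)_1 − Σ(ρt)_2) / ρ_m.
Σt_1 = 34.917 km; Σt_2 = 26.21 km; Σ(ρt)_1 = 93758.95; Σ(ρt)_2 = 75746.9 (in km·kg/m³).
e = (34.917 − 26.21) − (93758.95 − 75746.9) / 3380 = 3.38 km.

3.38 km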